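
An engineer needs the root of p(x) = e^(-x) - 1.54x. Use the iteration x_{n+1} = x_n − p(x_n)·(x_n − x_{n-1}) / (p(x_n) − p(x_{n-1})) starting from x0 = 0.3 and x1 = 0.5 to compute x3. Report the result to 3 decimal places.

p(0.3) = 0.27882, p(0.5) = -0.16347
x2 = 0.50000 − (-0.16347)·(0.50000 − 0.30000) / (-0.16347 − 0.27882) = 0.50000 − (-0.03269)/(-0.44229) = 0.42608
p(0.42608) = -0.00310
x3 = 0.42608 − (-0.00310)·(0.42608 − 0.50000) / (-0.00310 − (-0.16347)) = 0.42608 − (0.00023)/(0.16037) = 0.42465

0.425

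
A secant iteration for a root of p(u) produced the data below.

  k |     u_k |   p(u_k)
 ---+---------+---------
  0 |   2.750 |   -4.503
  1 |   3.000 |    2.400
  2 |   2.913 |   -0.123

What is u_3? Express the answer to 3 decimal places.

u_3 = 2.913 − (-0.123)·(2.913 − 3.000) / (-0.123 − 2.400)
   = 2.913 − (0.01070)/(-2.52300) = 2.91724

2.917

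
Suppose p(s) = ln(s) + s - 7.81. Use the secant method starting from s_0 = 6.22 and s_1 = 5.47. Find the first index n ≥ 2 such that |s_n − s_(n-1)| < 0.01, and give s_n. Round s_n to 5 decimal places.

n = 3, s_n = 6.01565

p(6.22) = 0.2377699, p(5.47) = -0.6407214
s_2 = 5.4700000 − (-0.6407214)·(-0.7500000)/(-0.8784913) = 6.0170072;  |Δ| = 0.5470072
p(6.0170072) = 0.0015972
s_3 = 6.0170072 − 0.0015972·(0.5470072)/(0.6423185) = 6.0156470;  |Δ| = 0.0013602
|s_3 − s_2| = 0.0013602 < 0.01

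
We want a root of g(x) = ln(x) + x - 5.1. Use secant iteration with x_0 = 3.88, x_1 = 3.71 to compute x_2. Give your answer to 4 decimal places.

g(3.88) = 0.135835, g(3.71) = -0.078968
x_2 = 3.710000 − (-0.078968)·(3.710000 − 3.880000) / (-0.078968 − 0.135835) = 3.710000 − (0.013425)/(-0.214803) = 3.772497

3.7725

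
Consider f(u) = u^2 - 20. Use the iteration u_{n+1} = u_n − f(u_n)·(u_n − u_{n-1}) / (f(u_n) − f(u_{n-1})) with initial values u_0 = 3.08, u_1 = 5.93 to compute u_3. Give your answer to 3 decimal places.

f(3.08) = -10.51360, f(5.93) = 15.16490
u_2 = 5.93000 − 15.16490·(5.93000 − 3.08000) / (15.16490 − (-10.51360)) = 5.93000 − (43.21996)/(25.67850) = 4.24688
f(4.24688) = -1.96400
u_3 = 4.24688 − (-1.96400)·(4.24688 − 5.93000) / (-1.96400 − 15.16490) = 4.24688 − (3.30564)/(-17.12890) = 4.43987

4.440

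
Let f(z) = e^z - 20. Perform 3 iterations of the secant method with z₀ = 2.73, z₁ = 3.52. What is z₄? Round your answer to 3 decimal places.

2.996

f(2.73) = -4.66711, f(3.52) = 13.78443
z₂ = 3.52000 − 13.78443·(3.52000 − 2.73000) / (13.78443 − (-4.66711)) = 3.52000 − (10.88970)/(18.45154) = 2.92982
f(2.92982) = -1.27571
z₃ = 2.92982 − (-1.27571)·(2.92982 − 3.52000) / (-1.27571 − 13.78443) = 2.92982 − (0.75289)/(-15.06014) = 2.97981
f(2.97981) = -0.31584
z₄ = 2.97981 − (-0.31584)·(2.97981 − 2.92982) / (-0.31584 − (-1.27571)) = 2.97981 − (-0.01579)/(0.95987) = 2.99626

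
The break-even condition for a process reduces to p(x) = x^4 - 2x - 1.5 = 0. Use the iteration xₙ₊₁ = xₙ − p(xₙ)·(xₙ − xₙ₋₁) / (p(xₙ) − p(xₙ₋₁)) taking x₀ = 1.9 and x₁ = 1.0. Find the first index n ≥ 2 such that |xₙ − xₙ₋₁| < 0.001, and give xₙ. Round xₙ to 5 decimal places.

n = 8, xₙ = 1.44798

p(1.9) = 7.7321000, p(1.0) = -2.5000000
x₂ = 1.0000000 − (-2.5000000)·(-0.9000000)/(-10.2321000) = 1.2198962;  |Δ| = 0.2198962
p(1.2198962) = -1.7252116
x₃ = 1.2198962 − (-1.7252116)·(0.2198962)/(0.7747884) = 1.7095364;  |Δ| = 0.4896402
p(1.7095364) = 3.6220188
x₄ = 1.7095364 − 3.6220188·(0.4896402)/(5.3472305) = 1.3778720;  |Δ| = 0.3316644
p(1.3778720) = -0.6513232
x₅ = 1.3778720 − (-0.6513232)·(-0.3316644)/(-4.2733420) = 1.4284228;  |Δ| = 0.0505508
p(1.4284228) = -0.1936478
x₆ = 1.4284228 − (-0.1936478)·(0.0505508)/(0.4576754) = 1.4498114;  |Δ| = 0.0213886
p(1.4498114) = 0.0185837
x₇ = 1.4498114 − 0.0185837·(0.0213886)/(0.2122315) = 1.4479385;  |Δ| = 0.0018729
p(1.4479385) = -0.0004560
x₈ = 1.4479385 − (-0.0004560)·(-0.0018729)/(-0.0190397) = 1.4479834;  |Δ| = 0.0000449
|x₈ − x₇| = 0.0000449 < 0.001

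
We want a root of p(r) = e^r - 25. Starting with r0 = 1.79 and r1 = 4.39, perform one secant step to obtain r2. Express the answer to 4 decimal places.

p(1.79) = -19.010548, p(4.39) = 55.640419
r2 = 4.390000 − 55.640419·(4.390000 − 1.790000) / (55.640419 − (-19.010548)) = 4.390000 − (144.665089)/(74.650967) = 2.452114

2.4521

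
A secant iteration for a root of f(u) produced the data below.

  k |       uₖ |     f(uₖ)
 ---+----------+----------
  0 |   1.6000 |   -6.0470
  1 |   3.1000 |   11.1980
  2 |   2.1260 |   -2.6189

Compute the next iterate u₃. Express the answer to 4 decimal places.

u₃ = 2.1260 − (-2.6189)·(2.1260 − 3.1000) / (-2.6189 − 11.1980)
   = 2.1260 − (2.550809)/(-13.816900) = 2.310615

2.3106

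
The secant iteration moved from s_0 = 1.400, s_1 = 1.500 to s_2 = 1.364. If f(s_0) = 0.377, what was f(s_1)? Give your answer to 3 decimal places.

1.424

The secant line through (1.400, 0.377) and (1.500, f(s_1)) crosses zero at s_2 = 1.364.
So (1.400, 0.377), (1.500, f(s_1)), (1.364, 0) are collinear:
f(s_1) = 0.377 · (1.500 − 1.364) / (1.400 − 1.364) = 0.377 · (0.13600)/(0.03600) = 1.42422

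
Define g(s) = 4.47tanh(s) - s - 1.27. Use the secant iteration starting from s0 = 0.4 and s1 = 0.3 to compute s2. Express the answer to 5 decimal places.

g(0.4) = 0.0283719, g(0.3) = -0.2678326
s2 = 0.3000000 − (-0.2678326)·(0.3000000 − 0.4000000) / (-0.2678326 − 0.0283719) = 0.3000000 − (0.0267833)/(-0.2962045) = 0.3904215

0.39042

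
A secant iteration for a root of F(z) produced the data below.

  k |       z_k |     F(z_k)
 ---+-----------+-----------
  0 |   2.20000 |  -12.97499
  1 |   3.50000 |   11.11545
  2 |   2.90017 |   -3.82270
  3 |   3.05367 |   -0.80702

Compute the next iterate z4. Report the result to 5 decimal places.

z4 = 3.05367 − (-0.80702)·(3.05367 − 2.90017) / (-0.80702 − (-3.82270))
   = 3.05367 − (-0.1238776)/(3.0156800) = 3.0947478

3.09475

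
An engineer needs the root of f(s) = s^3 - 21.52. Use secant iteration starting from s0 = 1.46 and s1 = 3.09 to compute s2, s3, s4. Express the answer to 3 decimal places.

2.597, 2.762, 2.783

f(1.46) = -18.40786, f(3.09) = 7.98363
s2 = 3.09000 − 7.98363·(3.09000 − 1.46000) / (7.98363 − (-18.40786)) = 3.09000 − (13.01332)/(26.39149) = 2.59691
f(2.59691) = -4.00654
s3 = 2.59691 − (-4.00654)·(2.59691 − 3.09000) / (-4.00654 − 7.98363) = 2.59691 − (1.97557)/(-11.99017) = 2.76168
f(2.76168) = -0.45704
s4 = 2.76168 − (-0.45704)·(2.76168 − 2.59691) / (-0.45704 − (-4.00654)) = 2.76168 − (-0.07530)/(3.54950) = 2.78289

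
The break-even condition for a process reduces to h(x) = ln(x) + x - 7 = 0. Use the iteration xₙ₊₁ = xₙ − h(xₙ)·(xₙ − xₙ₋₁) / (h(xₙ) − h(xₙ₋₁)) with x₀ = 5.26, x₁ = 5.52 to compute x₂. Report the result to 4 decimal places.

5.3274

h(5.26) = -0.079869, h(5.52) = 0.228378
x₂ = 5.520000 − 0.228378·(5.520000 − 5.260000) / (0.228378 − (-0.079869)) = 5.520000 − (0.059378)/(0.308247) = 5.327368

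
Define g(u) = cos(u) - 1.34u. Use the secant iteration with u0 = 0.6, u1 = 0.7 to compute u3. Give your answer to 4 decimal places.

g(0.6) = 0.021336, g(0.7) = -0.173158
u2 = 0.700000 − (-0.173158)·(0.700000 − 0.600000) / (-0.173158 − 0.021336) = 0.700000 − (-0.017316)/(-0.194493) = 0.610970
g(0.610970) = 0.000392
u3 = 0.610970 − 0.000392·(0.610970 − 0.700000) / (0.000392 − (-0.173158)) = 0.610970 − (-0.000035)/(0.173550) = 0.611171

0.6112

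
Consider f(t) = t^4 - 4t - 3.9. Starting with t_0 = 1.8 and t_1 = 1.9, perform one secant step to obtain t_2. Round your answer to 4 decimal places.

f(1.8) = -0.602400, f(1.9) = 1.532100
t_2 = 1.900000 − 1.532100·(1.900000 − 1.800000) / (1.532100 − (-0.602400)) = 1.900000 − (0.153210)/(2.134500) = 1.828222

1.8282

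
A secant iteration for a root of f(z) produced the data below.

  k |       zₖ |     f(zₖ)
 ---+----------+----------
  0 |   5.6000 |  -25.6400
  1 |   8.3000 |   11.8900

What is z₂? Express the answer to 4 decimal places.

z₂ = 8.3000 − 11.8900·(8.3000 − 5.6000) / (11.8900 − (-25.6400))
   = 8.3000 − (32.103000)/(37.530000) = 7.444604

7.4446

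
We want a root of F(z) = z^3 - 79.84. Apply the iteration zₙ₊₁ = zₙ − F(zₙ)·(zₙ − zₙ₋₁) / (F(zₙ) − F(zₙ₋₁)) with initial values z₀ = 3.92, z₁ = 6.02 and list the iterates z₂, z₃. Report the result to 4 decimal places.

4.1807, 4.2665

F(3.92) = -19.603712, F(6.02) = 138.327208
z₂ = 6.020000 − 138.327208·(6.020000 − 3.920000) / (138.327208 − (-19.603712)) = 6.020000 − (290.487137)/(157.930920) = 4.180670
F(4.180670) = -6.770262
z₃ = 4.180670 − (-6.770262)·(4.180670 − 6.020000) / (-6.770262 − 138.327208) = 4.180670 − (12.452748)/(-145.097470) = 4.266493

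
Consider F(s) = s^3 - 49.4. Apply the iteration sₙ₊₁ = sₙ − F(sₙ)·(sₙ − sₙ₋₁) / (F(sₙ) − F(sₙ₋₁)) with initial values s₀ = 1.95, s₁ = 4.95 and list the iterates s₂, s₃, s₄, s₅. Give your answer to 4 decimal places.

3.0561, 3.4820, 3.7057, 3.6673

F(1.95) = -41.985125, F(4.95) = 71.887375
s₂ = 4.950000 − 71.887375·(4.950000 − 1.950000) / (71.887375 − (-41.985125)) = 4.950000 − (215.662125)/(113.872500) = 3.056109
F(3.056109) = -20.856552
s₃ = 3.056109 − (-20.856552)·(3.056109 − 4.950000) / (-20.856552 − 71.887375) = 3.056109 − (39.500040)/(-92.743927) = 3.482013
F(3.482013) = -7.182626
s₄ = 3.482013 − (-7.182626)·(3.482013 − 3.056109) / (-7.182626 − (-20.856552)) = 3.482013 − (-3.059112)/(13.673926) = 3.705732
F(3.705732) = 1.488767
s₅ = 3.705732 − 1.488767·(3.705732 − 3.482013) / (1.488767 − (-7.182626)) = 3.705732 − (0.333065)/(8.671393) = 3.667322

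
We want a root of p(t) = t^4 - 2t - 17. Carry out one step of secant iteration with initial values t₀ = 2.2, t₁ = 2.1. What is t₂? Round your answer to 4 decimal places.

p(2.2) = 2.025600, p(2.1) = -1.751900
t₂ = 2.100000 − (-1.751900)·(2.100000 − 2.200000) / (-1.751900 − 2.025600) = 2.100000 − (0.175190)/(-3.777500) = 2.146377

2.1464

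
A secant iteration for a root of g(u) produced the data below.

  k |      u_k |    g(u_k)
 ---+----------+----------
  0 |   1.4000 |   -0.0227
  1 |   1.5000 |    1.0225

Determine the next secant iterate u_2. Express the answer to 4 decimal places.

u_2 = 1.5000 − 1.0225·(1.5000 − 1.4000) / (1.0225 − (-0.0227))
   = 1.5000 − (0.102250)/(1.045200) = 1.402172

1.4022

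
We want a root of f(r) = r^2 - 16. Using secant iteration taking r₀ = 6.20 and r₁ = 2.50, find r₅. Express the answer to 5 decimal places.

f(6.20) = 22.4400000, f(2.50) = -9.7500000
r₂ = 2.5000000 − (-9.7500000)·(2.5000000 − 6.2000000) / (-9.7500000 − 22.4400000) = 2.5000000 − (36.0750000)/(-32.1900000) = 3.6206897
f(3.6206897) = -2.8906064
r₃ = 3.6206897 − (-2.8906064)·(3.6206897 − 2.5000000) / (-2.8906064 − (-9.7500000)) = 3.6206897 − (-3.2394727)/(6.8593936) = 4.0929577
f(4.0929577) = 0.7523031
r₄ = 4.0929577 − 0.7523031·(4.0929577 − 3.6206897) / (0.7523031 − (-2.8906064)) = 4.0929577 − (0.3552888)/(3.6429095) = 3.9954289
f(3.9954289) = -0.0365479
r₅ = 3.9954289 − (-0.0365479)·(3.9954289 − 4.0929577) / (-0.0365479 − 0.7523031) = 3.9954289 − (0.0035645)/(-0.7888510) = 3.9999475

3.99995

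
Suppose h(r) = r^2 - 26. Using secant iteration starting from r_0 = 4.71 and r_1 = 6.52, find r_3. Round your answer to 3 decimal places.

5.093

h(4.71) = -3.81590, h(6.52) = 16.51040
r_2 = 6.52000 − 16.51040·(6.52000 − 4.71000) / (16.51040 − (-3.81590)) = 6.52000 − (29.88382)/(20.32630) = 5.04980
h(5.04980) = -0.49957
r_3 = 5.04980 − (-0.49957)·(5.04980 − 6.52000) / (-0.49957 − 16.51040) = 5.04980 − (0.73447)/(-17.00997) = 5.09297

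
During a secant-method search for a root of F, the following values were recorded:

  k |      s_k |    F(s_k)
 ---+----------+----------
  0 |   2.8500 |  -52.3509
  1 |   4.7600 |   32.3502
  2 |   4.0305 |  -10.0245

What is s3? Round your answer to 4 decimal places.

4.2031

s3 = 4.0305 − (-10.0245)·(4.0305 − 4.7600) / (-10.0245 − 32.3502)
   = 4.0305 − (7.312873)/(-42.374700) = 4.203076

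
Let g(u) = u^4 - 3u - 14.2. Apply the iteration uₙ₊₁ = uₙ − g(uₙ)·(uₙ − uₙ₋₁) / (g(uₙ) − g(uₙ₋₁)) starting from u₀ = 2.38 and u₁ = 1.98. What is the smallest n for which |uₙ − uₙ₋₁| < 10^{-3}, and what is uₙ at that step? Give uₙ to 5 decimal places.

n = 5, uₙ = 2.13018

g(2.38) = 10.7454274, g(1.98) = -4.7704638
u₂ = 1.9800000 − (-4.7704638)·(-0.4000000)/(-15.5158912) = 2.1029827;  |Δ| = 0.1229827
g(2.1029827) = -0.9501228
u₃ = 2.1029827 − (-0.9501228)·(0.1229827)/(3.8203411) = 2.1335686;  |Δ| = 0.0305859
g(2.1335686) = 0.1210439
u₄ = 2.1335686 − 0.1210439·(0.0305859)/(1.0711667) = 2.1301123;  |Δ| = 0.0034563
g(2.1301123) = -0.0025339
u₅ = 2.1301123 − (-0.0025339)·(-0.0034563)/(-0.1235778) = 2.1301832;  |Δ| = 0.0000709
|u₅ − u₄| = 0.0000709 < 10^{-3}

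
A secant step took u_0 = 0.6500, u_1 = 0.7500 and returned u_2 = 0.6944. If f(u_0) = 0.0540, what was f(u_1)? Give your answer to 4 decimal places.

The secant line through (0.6500, 0.0540) and (0.7500, f(u_1)) crosses zero at u_2 = 0.6944.
So (0.6500, 0.0540), (0.7500, f(u_1)), (0.6944, 0) are collinear:
f(u_1) = 0.0540 · (0.7500 − 0.6944) / (0.6500 − 0.6944) = 0.0540 · (0.055600)/(-0.044400) = -0.067622

-0.0676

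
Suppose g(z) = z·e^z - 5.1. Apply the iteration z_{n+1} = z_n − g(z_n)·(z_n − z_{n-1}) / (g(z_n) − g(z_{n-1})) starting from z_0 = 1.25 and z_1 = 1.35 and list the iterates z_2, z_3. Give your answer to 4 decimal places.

1.3373, 1.3380

g(1.25) = -0.737071, g(1.35) = 0.107524
z_2 = 1.350000 − 0.107524·(1.350000 − 1.250000) / (0.107524 − (-0.737071)) = 1.350000 − (0.010752)/(0.844596) = 1.337269
g(1.337269) = -0.006839
z_3 = 1.337269 − (-0.006839)·(1.337269 − 1.350000) / (-0.006839 − 0.107524) = 1.337269 − (0.000087)/(-0.114363) = 1.338030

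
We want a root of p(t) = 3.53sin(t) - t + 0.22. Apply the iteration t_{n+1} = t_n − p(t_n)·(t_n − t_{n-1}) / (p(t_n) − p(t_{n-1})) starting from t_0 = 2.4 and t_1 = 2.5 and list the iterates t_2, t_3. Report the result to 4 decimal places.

2.4550, 2.4557

p(2.4) = 0.204385, p(2.5) = -0.167393
t_2 = 2.500000 − (-0.167393)·(2.500000 − 2.400000) / (-0.167393 − 0.204385) = 2.500000 − (-0.016739)/(-0.371778) = 2.454975
p(2.454975) = 0.002780
t_3 = 2.454975 − 0.002780·(2.454975 − 2.500000) / (0.002780 − (-0.167393)) = 2.454975 − (-0.000125)/(0.170173) = 2.455711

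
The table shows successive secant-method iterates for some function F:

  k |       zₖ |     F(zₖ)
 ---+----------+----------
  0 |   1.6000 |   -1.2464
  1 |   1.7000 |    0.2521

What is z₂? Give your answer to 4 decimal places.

z₂ = 1.7000 − 0.2521·(1.7000 − 1.6000) / (0.2521 − (-1.2464))
   = 1.7000 − (0.025210)/(1.498500) = 1.683177

1.6832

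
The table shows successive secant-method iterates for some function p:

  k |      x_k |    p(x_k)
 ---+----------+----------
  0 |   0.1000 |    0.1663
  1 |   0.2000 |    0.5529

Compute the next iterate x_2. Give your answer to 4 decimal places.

x_2 = 0.2000 − 0.5529·(0.2000 − 0.1000) / (0.5529 − 0.1663)
   = 0.2000 − (0.055290)/(0.386600) = 0.056984

0.0570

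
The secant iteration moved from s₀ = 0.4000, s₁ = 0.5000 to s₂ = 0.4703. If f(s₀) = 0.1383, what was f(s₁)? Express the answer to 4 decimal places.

The secant line through (0.4000, 0.1383) and (0.5000, f(s₁)) crosses zero at s₂ = 0.4703.
So (0.4000, 0.1383), (0.5000, f(s₁)), (0.4703, 0) are collinear:
f(s₁) = 0.1383 · (0.5000 − 0.4703) / (0.4000 − 0.4703) = 0.1383 · (0.029700)/(-0.070300) = -0.058428

-0.0584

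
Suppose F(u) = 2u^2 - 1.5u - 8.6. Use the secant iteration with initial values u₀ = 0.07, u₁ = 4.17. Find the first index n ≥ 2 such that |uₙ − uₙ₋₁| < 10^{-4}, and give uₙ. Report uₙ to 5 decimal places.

n = 8, uₙ = 2.48228

F(0.07) = -8.6952000, F(4.17) = 19.9228000
u₂ = 4.1700000 − 19.9228000·(4.1000000)/(28.6180000) = 1.3157307;  |Δ| = 2.8542693
F(1.3157307) = -7.1113017
u₃ = 1.3157307 − (-7.1113017)·(-2.8542693)/(-27.0341017) = 2.0665442;  |Δ| = 0.7508136
F(2.0665442) = -3.1586063
u₄ = 2.0665442 − (-3.1586063)·(0.7508136)/(3.9526954) = 2.6665207;  |Δ| = 0.5999765
F(2.6665207) = 1.6208847
u₅ = 2.6665207 − 1.6208847·(0.5999765)/(4.7794909) = 2.4630487;  |Δ| = 0.2034720
F(2.4630487) = -0.1613552
u₆ = 2.4630487 − (-0.1613552)·(-0.2034720)/(-1.7822398) = 2.4814701;  |Δ| = 0.0184213
F(2.4814701) = -0.0068178
u₇ = 2.4814701 − (-0.0068178)·(0.0184213)/(0.1545374) = 2.4822828;  |Δ| = 0.0008127
F(2.4822828) = 0.0000313
u₈ = 2.4822828 − 0.0000313·(0.0008127)/(0.0068490) = 2.4822791;  |Δ| = 0.0000037
|u₈ − u₇| = 0.0000037 < 10^{-4}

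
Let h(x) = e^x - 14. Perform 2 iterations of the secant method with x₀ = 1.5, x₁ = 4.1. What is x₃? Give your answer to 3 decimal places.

2.227

h(1.5) = -9.51831, h(4.1) = 46.34029
x₂ = 4.10000 − 46.34029·(4.10000 − 1.50000) / (46.34029 − (-9.51831)) = 4.10000 − (120.48475)/(55.85860) = 1.94304
h(1.94304) = -7.02006
x₃ = 1.94304 − (-7.02006)·(1.94304 − 4.10000) / (-7.02006 − 46.34029) = 1.94304 − (15.14199)/(-53.36035) = 2.22681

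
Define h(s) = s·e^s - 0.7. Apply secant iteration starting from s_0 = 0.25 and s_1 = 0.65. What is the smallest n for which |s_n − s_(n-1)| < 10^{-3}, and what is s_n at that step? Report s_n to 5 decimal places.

h(0.25) = -0.3789936, h(0.65) = 0.5451015
s_2 = 0.6500000 − 0.5451015·(0.4000000)/(0.9240952) = 0.4140496;  |Δ| = 0.2359504
h(0.4140496) = -0.0735710
s_3 = 0.4140496 − (-0.0735710)·(-0.2359504)/(-0.6186726) = 0.4421083;  |Δ| = 0.0280586
h(0.4421083) = -0.0120866
s_4 = 0.4421083 − (-0.0120866)·(0.0280586)/(0.0614845) = 0.4476240;  |Δ| = 0.0055157
h(0.4476240) = 0.0003482
s_5 = 0.4476240 − 0.0003482·(0.0055157)/(0.0124347) = 0.4474696;  |Δ| = 0.0001544
|s_5 − s_4| = 0.0001544 < 10^{-3}

n = 5, s_n = 0.44747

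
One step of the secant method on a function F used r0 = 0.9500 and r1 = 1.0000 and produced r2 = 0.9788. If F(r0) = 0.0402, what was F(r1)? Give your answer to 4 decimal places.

-0.0296

The secant line through (0.9500, 0.0402) and (1.0000, F(r1)) crosses zero at r2 = 0.9788.
So (0.9500, 0.0402), (1.0000, F(r1)), (0.9788, 0) are collinear:
F(r1) = 0.0402 · (1.0000 − 0.9788) / (0.9500 − 0.9788) = 0.0402 · (0.021200)/(-0.028800) = -0.029592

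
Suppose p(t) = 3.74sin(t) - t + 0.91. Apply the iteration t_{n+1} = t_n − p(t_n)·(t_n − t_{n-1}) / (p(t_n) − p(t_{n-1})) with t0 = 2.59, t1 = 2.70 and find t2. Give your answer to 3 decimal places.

2.655

p(2.59) = 0.27993, p(2.70) = -0.19160
t2 = 2.70000 − (-0.19160)·(2.70000 − 2.59000) / (-0.19160 − 0.27993) = 2.70000 − (-0.02108)/(-0.47153) = 2.65530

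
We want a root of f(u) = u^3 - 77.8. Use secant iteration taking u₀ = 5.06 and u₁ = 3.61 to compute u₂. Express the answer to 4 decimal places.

f(5.06) = 51.754216, f(3.61) = -30.754119
u₂ = 3.610000 − (-30.754119)·(3.610000 − 5.060000) / (-30.754119 − 51.754216) = 3.610000 − (44.593473)/(-82.508335) = 4.150472

4.1505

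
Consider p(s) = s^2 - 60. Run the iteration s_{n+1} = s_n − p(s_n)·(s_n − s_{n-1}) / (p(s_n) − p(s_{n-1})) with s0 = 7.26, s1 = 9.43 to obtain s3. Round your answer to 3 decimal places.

7.741

p(7.26) = -7.29240, p(9.43) = 28.92490
s2 = 9.43000 − 28.92490·(9.43000 − 7.26000) / (28.92490 − (-7.29240)) = 9.43000 − (62.76703)/(36.21730) = 7.69693
p(7.69693) = -0.75723
s3 = 7.69693 − (-0.75723)·(7.69693 − 9.43000) / (-0.75723 − 28.92490) = 7.69693 − (1.31234)/(-29.68213) = 7.74115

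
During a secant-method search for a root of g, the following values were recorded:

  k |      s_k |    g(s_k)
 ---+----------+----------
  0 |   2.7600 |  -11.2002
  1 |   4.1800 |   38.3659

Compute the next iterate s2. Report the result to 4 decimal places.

s2 = 4.1800 − 38.3659·(4.1800 − 2.7600) / (38.3659 − (-11.2002))
   = 4.1800 − (54.479578)/(49.566100) = 3.080870

3.0809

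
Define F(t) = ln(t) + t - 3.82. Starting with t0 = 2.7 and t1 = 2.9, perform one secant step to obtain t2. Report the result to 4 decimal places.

2.7934

F(2.7) = -0.126748, F(2.9) = 0.144711
t2 = 2.900000 − 0.144711·(2.900000 − 2.700000) / (0.144711 − (-0.126748)) = 2.900000 − (0.028942)/(0.271459) = 2.793383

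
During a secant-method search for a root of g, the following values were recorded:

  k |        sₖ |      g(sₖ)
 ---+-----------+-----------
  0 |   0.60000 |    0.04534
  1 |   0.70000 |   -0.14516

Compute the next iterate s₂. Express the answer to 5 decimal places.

0.62380

s₂ = 0.70000 − (-0.14516)·(0.70000 − 0.60000) / (-0.14516 − 0.04534)
   = 0.70000 − (-0.0145160)/(-0.1905000) = 0.6238005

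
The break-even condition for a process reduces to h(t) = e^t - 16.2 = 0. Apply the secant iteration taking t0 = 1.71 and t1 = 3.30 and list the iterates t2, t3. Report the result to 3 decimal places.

h(1.71) = -10.67104, h(3.30) = 10.91264
t2 = 3.30000 − 10.91264·(3.30000 − 1.71000) / (10.91264 − (-10.67104)) = 3.30000 − (17.35110)/(21.58368) = 2.49610
h(2.49610) = -4.06491
t3 = 2.49610 − (-4.06491)·(2.49610 − 3.30000) / (-4.06491 − 10.91264) = 2.49610 − (3.26778)/(-14.97755) = 2.71428

2.496, 2.714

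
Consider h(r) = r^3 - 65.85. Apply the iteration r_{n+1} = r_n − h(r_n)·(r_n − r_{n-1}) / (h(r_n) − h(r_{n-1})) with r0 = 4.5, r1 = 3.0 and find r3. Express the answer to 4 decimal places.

h(4.5) = 25.275000, h(3.0) = -38.850000
r2 = 3.000000 − (-38.850000)·(3.000000 − 4.500000) / (-38.850000 − 25.275000) = 3.000000 − (58.275000)/(-64.125000) = 3.908772
h(3.908772) = -6.129836
r3 = 3.908772 − (-6.129836)·(3.908772 − 3.000000) / (-6.129836 − (-38.850000)) = 3.908772 − (-5.570623)/(32.720164) = 4.079022

4.0790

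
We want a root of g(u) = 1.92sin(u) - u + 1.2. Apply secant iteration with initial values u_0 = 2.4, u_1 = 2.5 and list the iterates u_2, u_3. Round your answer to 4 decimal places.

2.4391, 2.4397

g(2.4) = 0.096889, g(2.5) = -0.150933
u_2 = 2.500000 − (-0.150933)·(2.500000 − 2.400000) / (-0.150933 − 0.096889) = 2.500000 − (-0.015093)/(-0.247823) = 2.439096
g(2.439096) = 0.001464
u_3 = 2.439096 − 0.001464·(2.439096 − 2.500000) / (0.001464 − (-0.150933)) = 2.439096 − (-0.000089)/(0.152397) = 2.439681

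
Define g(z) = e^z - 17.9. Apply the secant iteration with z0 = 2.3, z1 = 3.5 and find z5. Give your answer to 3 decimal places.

g(2.3) = -7.92582, g(3.5) = 15.21545
z2 = 3.50000 − 15.21545·(3.50000 − 2.30000) / (15.21545 − (-7.92582)) = 3.50000 − (18.25854)/(23.14127) = 2.71100
g(2.71100) = -2.85574
z3 = 2.71100 − (-2.85574)·(2.71100 − 3.50000) / (-2.85574 − 15.21545) = 2.71100 − (2.25319)/(-18.07119) = 2.83568
g(2.83568) = -0.85801
z4 = 2.83568 − (-0.85801)·(2.83568 − 2.71100) / (-0.85801 − (-2.85574)) = 2.83568 − (-0.10698)/(1.99773) = 2.88923
g(2.88923) = 0.07948
z5 = 2.88923 − 0.07948·(2.88923 − 2.83568) / (0.07948 − (-0.85801)) = 2.88923 − (0.00426)/(0.93748) = 2.88469

2.885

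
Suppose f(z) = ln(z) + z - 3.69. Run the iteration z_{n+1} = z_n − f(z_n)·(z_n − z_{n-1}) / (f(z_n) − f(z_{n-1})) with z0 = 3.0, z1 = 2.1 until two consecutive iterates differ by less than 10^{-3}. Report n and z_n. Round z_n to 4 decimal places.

n = 4, z_n = 2.6976

f(3.0) = 0.408612, f(2.1) = -0.848063
z2 = 2.100000 − (-0.848063)·(-0.900000)/(-1.256675) = 2.707362;  |Δ| = 0.607362
f(2.707362) = 0.013336
z3 = 2.707362 − 0.013336·(0.607362)/(0.861399) = 2.697958;  |Δ| = 0.009403
f(2.697958) = 0.000454
z4 = 2.697958 − 0.000454·(-0.009403)/(-0.012883) = 2.697627;  |Δ| = 0.000331
|z4 − z3| = 0.000331 < 10^{-3}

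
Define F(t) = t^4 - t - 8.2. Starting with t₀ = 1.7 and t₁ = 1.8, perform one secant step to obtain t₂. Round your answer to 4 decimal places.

1.7757

F(1.7) = -1.547900, F(1.8) = 0.497600
t₂ = 1.800000 − 0.497600·(1.800000 − 1.700000) / (0.497600 − (-1.547900)) = 1.800000 − (0.049760)/(2.045500) = 1.775673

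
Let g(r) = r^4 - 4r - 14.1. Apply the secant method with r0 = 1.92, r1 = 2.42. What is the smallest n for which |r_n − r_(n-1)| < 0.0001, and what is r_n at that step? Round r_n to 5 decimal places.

n = 6, r_n = 2.18624

g(1.92) = -8.1904550, g(2.42) = 10.5174210
r2 = 2.4200000 − 10.5174210·(0.5000000)/(18.7078760) = 2.1389039;  |Δ| = 0.2810961
g(2.1389039) = -1.7258141
r3 = 2.1389039 − (-1.7258141)·(-0.2810961)/(-12.2432351) = 2.1785274;  |Δ| = 0.0396235
g(2.1785274) = -0.2897677
r4 = 2.1785274 − (-0.2897677)·(0.0396235)/(1.4360464) = 2.1865227;  |Δ| = 0.0079953
g(2.1865227) = 0.0107371
r5 = 2.1865227 − 0.0107371·(0.0079953)/(0.3005048) = 2.1862370;  |Δ| = 0.0002857
g(2.1862370) = -0.0000630
r6 = 2.1862370 − (-0.0000630)·(-0.0002857)/(-0.0108001) = 2.1862387;  |Δ| = 0.0000017
|r6 − r5| = 0.0000017 < 0.0001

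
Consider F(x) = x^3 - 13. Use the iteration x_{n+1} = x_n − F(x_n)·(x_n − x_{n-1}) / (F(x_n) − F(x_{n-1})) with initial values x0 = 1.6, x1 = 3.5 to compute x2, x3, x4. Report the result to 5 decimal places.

F(1.6) = -8.9040000, F(3.5) = 29.8750000
x2 = 3.5000000 − 29.8750000·(3.5000000 − 1.6000000) / (29.8750000 − (-8.9040000)) = 3.5000000 − (56.7625000)/(38.7790000) = 2.0362567
F(2.0362567) = -4.5569842
x3 = 2.0362567 − (-4.5569842)·(2.0362567 − 3.5000000) / (-4.5569842 − 29.8750000) = 2.0362567 − (6.6702549)/(-34.4319842) = 2.2299794
F(2.2299794) = -1.9107407
x4 = 2.2299794 − (-1.9107407)·(2.2299794 − 2.0362567) / (-1.9107407 − (-4.5569842)) = 2.2299794 − (-0.3701537)/(2.6462435) = 2.3698583

2.03626, 2.22998, 2.36986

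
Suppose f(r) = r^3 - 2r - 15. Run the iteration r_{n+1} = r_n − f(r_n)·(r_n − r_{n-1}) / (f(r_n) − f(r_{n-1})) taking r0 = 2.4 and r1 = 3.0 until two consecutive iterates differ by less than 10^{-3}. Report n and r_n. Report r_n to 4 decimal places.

f(2.4) = -5.976000, f(3.0) = 6.000000
r2 = 3.000000 − 6.000000·(0.600000)/(11.976000) = 2.699399;  |Δ| = 0.300601
f(2.699399) = -0.728943
r3 = 2.699399 − (-0.728943)·(-0.300601)/(-6.728943) = 2.731963;  |Δ| = 0.032564
f(2.731963) = -0.073592
r4 = 2.731963 − (-0.073592)·(0.032564)/(0.655351) = 2.735620;  |Δ| = 0.003657
f(2.735620) = 0.001082
r5 = 2.735620 − 0.001082·(0.003657)/(0.074674) = 2.735567;  |Δ| = 0.000053
|r5 − r4| = 0.000053 < 10^{-3}

n = 5, r_n = 2.7356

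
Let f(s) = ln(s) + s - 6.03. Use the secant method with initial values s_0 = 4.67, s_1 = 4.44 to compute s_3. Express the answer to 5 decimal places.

f(4.67) = 0.1811591, f(4.44) = -0.0993456
s_2 = 4.4400000 − (-0.0993456)·(4.4400000 − 4.6700000) / (-0.0993456 − 0.1811591) = 4.4400000 − (0.0228495)/(-0.2805047) = 4.5214585
f(4.5214585) = 0.0002931
s_3 = 4.5214585 − 0.0002931·(4.5214585 − 4.4400000) / (0.0002931 − (-0.0993456)) = 4.5214585 − (0.0000239)/(0.0996387) = 4.5212189

4.52122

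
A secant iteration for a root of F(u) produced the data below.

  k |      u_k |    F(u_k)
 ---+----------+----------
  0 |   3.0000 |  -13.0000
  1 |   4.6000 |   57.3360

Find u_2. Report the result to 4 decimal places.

u_2 = 4.6000 − 57.3360·(4.6000 − 3.0000) / (57.3360 − (-13.0000))
   = 4.6000 − (91.737600)/(70.336000) = 3.295723

3.2957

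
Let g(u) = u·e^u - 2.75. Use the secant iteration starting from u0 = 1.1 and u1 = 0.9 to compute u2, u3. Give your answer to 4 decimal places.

g(1.1) = 0.554583, g(0.9) = -0.536357
u2 = 0.900000 − (-0.536357)·(0.900000 − 1.100000) / (-0.536357 − 0.554583) = 0.900000 − (0.107271)/(-1.090940) = 0.998329
g(0.998329) = -0.040789
u3 = 0.998329 − (-0.040789)·(0.998329 − 0.900000) / (-0.040789 − (-0.536357)) = 0.998329 − (-0.004011)/(0.495568) = 1.006423

0.9983, 1.0064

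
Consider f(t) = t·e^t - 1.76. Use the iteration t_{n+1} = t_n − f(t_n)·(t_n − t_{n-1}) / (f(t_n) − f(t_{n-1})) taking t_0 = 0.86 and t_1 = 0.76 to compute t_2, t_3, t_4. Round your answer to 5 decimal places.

0.79313, 0.79493, 0.79488

f(0.86) = 0.2723182, f(0.76) = -0.1349101
t_2 = 0.7600000 − (-0.1349101)·(0.7600000 − 0.8600000) / (-0.1349101 − 0.2723182) = 0.7600000 − (0.0134910)/(-0.4072283) = 0.7931289
f(0.7931289) = -0.0069462
t_3 = 0.7931289 − (-0.0069462)·(0.7931289 − 0.7600000) / (-0.0069462 − (-0.1349101)) = 0.7931289 − (-0.0002301)/(0.1279638) = 0.7949272
f(0.7949272) = 0.0001912
t_4 = 0.7949272 − 0.0001912·(0.7949272 − 0.7931289) / (0.0001912 − (-0.0069462)) = 0.7949272 − (0.0000003)/(0.0071374) = 0.7948790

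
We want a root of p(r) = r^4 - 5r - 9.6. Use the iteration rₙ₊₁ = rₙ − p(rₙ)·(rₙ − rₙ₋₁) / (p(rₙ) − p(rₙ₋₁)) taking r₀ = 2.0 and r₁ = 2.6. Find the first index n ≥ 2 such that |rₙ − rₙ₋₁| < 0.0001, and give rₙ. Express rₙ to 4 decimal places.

p(2.0) = -3.600000, p(2.6) = 23.097600
r₂ = 2.600000 − 23.097600·(0.600000)/(26.697600) = 2.080906;  |Δ| = 0.519094
p(2.080906) = -1.254155
r₃ = 2.080906 − (-1.254155)·(-0.519094)/(-24.351755) = 2.107640;  |Δ| = 0.026734
p(2.107640) = -0.405525
r₄ = 2.107640 − (-0.405525)·(0.026734)/(0.848630) = 2.120415;  |Δ| = 0.012775
p(2.120415) = 0.013394
r₅ = 2.120415 − 0.013394·(0.012775)/(0.418919) = 2.120007;  |Δ| = 0.000408
p(2.120007) = -0.000136
r₆ = 2.120007 − (-0.000136)·(-0.000408)/(-0.013529) = 2.120011;  |Δ| = 0.000004
|r₆ − r₅| = 0.000004 < 0.0001

n = 6, rₙ = 2.1200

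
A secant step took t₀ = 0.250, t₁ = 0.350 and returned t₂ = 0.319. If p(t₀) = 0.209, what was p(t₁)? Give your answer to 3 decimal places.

The secant line through (0.250, 0.209) and (0.350, p(t₁)) crosses zero at t₂ = 0.319.
So (0.250, 0.209), (0.350, p(t₁)), (0.319, 0) are collinear:
p(t₁) = 0.209 · (0.350 − 0.319) / (0.250 − 0.319) = 0.209 · (0.03100)/(-0.06900) = -0.09390

-0.094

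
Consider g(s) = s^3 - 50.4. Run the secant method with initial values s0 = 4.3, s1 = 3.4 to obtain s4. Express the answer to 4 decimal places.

g(4.3) = 29.107000, g(3.4) = -11.096000
s2 = 3.400000 − (-11.096000)·(3.400000 − 4.300000) / (-11.096000 − 29.107000) = 3.400000 − (9.986400)/(-40.203000) = 3.648399
g(3.648399) = -1.836820
s3 = 3.648399 − (-1.836820)·(3.648399 − 3.400000) / (-1.836820 − (-11.096000)) = 3.648399 − (-0.456265)/(9.259180) = 3.697676
g(3.697676) = 0.157630
s4 = 3.697676 − 0.157630·(3.697676 − 3.648399) / (0.157630 − (-1.836820)) = 3.697676 − (0.007768)/(1.994450) = 3.693782

3.6938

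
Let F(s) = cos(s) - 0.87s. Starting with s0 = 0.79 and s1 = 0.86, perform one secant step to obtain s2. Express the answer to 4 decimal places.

F(0.79) = 0.016545, F(0.86) = -0.095763
s2 = 0.860000 − (-0.095763)·(0.860000 − 0.790000) / (-0.095763 − 0.016545) = 0.860000 − (-0.006703)/(-0.112308) = 0.800312

0.8003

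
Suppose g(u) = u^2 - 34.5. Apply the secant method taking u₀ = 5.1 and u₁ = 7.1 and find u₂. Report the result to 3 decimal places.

5.796

g(5.1) = -8.49000, g(7.1) = 15.91000
u₂ = 7.10000 − 15.91000·(7.10000 − 5.10000) / (15.91000 − (-8.49000)) = 7.10000 − (31.82000)/(24.40000) = 5.79590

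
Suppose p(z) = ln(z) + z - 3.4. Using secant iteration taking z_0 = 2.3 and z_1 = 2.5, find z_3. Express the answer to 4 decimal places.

p(2.3) = -0.267091, p(2.5) = 0.016291
z_2 = 2.500000 − 0.016291·(2.500000 − 2.300000) / (0.016291 − (-0.267091)) = 2.500000 − (0.003258)/(0.283382) = 2.488503
p(2.488503) = 0.000184
z_3 = 2.488503 − 0.000184·(2.488503 − 2.500000) / (0.000184 − 0.016291) = 2.488503 − (-0.000002)/(-0.016107) = 2.488371

2.4884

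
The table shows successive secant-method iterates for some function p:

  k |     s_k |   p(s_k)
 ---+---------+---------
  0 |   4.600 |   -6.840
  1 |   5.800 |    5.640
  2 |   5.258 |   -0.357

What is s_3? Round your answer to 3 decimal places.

5.290

s_3 = 5.258 − (-0.357)·(5.258 − 5.800) / (-0.357 − 5.640)
   = 5.258 − (0.19349)/(-5.99700) = 5.29027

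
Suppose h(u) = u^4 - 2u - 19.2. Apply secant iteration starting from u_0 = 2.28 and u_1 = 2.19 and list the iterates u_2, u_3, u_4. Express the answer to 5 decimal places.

h(2.28) = 3.2633626, h(2.19) = -0.5774248
u_2 = 2.1900000 − (-0.5774248)·(2.1900000 − 2.2800000) / (-0.5774248 − 3.2633626) = 2.1900000 − (0.0519682)/(-3.8407873) = 2.2035306
h(2.2035306) = -0.0307227
u_3 = 2.2035306 − (-0.0307227)·(2.2035306 − 2.1900000) / (-0.0307227 − (-0.5774248)) = 2.2035306 − (-0.0004157)/(0.5467021) = 2.2042910
h(2.2042910) = 0.0003154
u_4 = 2.2042910 − 0.0003154·(2.2042910 − 2.2035306) / (0.0003154 − (-0.0307227)) = 2.2042910 − (0.0000002)/(0.0310381) = 2.2042833

2.20353, 2.20429, 2.20428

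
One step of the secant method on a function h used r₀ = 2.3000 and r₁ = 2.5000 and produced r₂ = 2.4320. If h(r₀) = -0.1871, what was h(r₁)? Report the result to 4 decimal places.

0.0964

The secant line through (2.3000, -0.1871) and (2.5000, h(r₁)) crosses zero at r₂ = 2.4320.
So (2.3000, -0.1871), (2.5000, h(r₁)), (2.4320, 0) are collinear:
h(r₁) = -0.1871 · (2.5000 − 2.4320) / (2.3000 − 2.4320) = -0.1871 · (0.068000)/(-0.132000) = 0.096385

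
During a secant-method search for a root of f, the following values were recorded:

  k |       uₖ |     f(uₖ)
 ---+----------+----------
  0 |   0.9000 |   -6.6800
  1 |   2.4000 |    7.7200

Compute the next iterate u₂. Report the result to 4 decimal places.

1.5958

u₂ = 2.4000 − 7.7200·(2.4000 − 0.9000) / (7.7200 − (-6.6800))
   = 2.4000 − (11.580000)/(14.400000) = 1.595833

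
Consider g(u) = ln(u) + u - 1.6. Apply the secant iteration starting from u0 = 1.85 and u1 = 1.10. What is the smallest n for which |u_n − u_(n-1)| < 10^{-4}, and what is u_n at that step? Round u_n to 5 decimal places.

g(1.85) = 0.8651856, g(1.10) = -0.4046898
u2 = 1.1000000 − (-0.4046898)·(-0.7500000)/(-1.2698755) = 1.3390135;  |Δ| = 0.2390135
g(1.3390135) = 0.0309466
u3 = 1.3390135 − 0.0309466·(0.2390135)/(0.4356365) = 1.3220345;  |Δ| = 0.0169790
g(1.3220345) = 0.0012064
u4 = 1.3220345 − 0.0012064·(-0.0169790)/(-0.0297403) = 1.3213458;  |Δ| = 0.0006887
g(1.3213458) = -0.0000035
u5 = 1.3213458 − (-0.0000035)·(-0.0006887)/(-0.0012098) = 1.3213478;  |Δ| = 0.0000020
|u5 − u4| = 0.0000020 < 10^{-4}

n = 5, u_n = 1.32135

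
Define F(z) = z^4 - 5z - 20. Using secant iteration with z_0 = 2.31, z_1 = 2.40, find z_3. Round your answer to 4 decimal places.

F(2.31) = -3.076037, F(2.40) = 1.177600
z_2 = 2.400000 − 1.177600·(2.400000 − 2.310000) / (1.177600 − (-3.076037)) = 2.400000 − (0.105984)/(4.253637) = 2.375084
F(2.375084) = -0.054273
z_3 = 2.375084 − (-0.054273)·(2.375084 − 2.400000) / (-0.054273 − 1.177600) = 2.375084 − (0.001352)/(-1.231873) = 2.376182

2.3762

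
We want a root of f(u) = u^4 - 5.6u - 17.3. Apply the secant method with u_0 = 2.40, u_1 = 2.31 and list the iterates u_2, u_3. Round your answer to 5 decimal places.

2.34776, 2.34922

f(2.40) = 2.4376000, f(2.31) = -1.7620368
u_2 = 2.3100000 − (-1.7620368)·(2.3100000 − 2.4000000) / (-1.7620368 − 2.4376000) = 2.3100000 − (0.1585833)/(-4.1996368) = 2.3477612
f(2.3477612) = -0.0655101
u_3 = 2.3477612 − (-0.0655101)·(2.3477612 − 2.3100000) / (-0.0655101 − (-1.7620368)) = 2.3477612 − (-0.0024737)/(1.6965267) = 2.3492193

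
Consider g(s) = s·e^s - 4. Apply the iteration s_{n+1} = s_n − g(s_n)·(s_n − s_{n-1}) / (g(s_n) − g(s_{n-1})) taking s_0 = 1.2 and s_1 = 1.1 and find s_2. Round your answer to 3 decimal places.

g(1.2) = -0.01586, g(1.1) = -0.69542
s_2 = 1.10000 − (-0.69542)·(1.10000 − 1.20000) / (-0.69542 − (-0.01586)) = 1.10000 − (0.06954)/(-0.67956) = 1.20233

1.202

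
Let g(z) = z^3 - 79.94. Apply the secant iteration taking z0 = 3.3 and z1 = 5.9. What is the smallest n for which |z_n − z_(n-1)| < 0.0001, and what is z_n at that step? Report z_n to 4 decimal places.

n = 7, z_n = 4.3078

g(3.3) = -44.003000, g(5.9) = 125.439000
z2 = 5.900000 − 125.439000·(2.600000)/(169.442000) = 3.975203;  |Δ| = 1.924797
g(3.975203) = -17.122878
z3 = 3.975203 − (-17.122878)·(-1.924797)/(-142.561878) = 4.206388;  |Δ| = 0.231184
g(4.206388) = -5.513457
z4 = 4.206388 − (-5.513457)·(0.231184)/(11.609421) = 4.316180;  |Δ| = 0.109792
g(4.316180) = 0.467874
z5 = 4.316180 − 0.467874·(0.109792)/(5.981330) = 4.307592;  |Δ| = 0.008588
g(4.307592) = -0.011151
z6 = 4.307592 − (-0.011151)·(-0.008588)/(-0.479025) = 4.307792;  |Δ| = 0.000200
g(4.307792) = -0.000022
z7 = 4.307792 − (-0.000022)·(0.000200)/(0.011130) = 4.307792;  |Δ| = 0.000000
|z7 − z6| = 0.000000 < 0.0001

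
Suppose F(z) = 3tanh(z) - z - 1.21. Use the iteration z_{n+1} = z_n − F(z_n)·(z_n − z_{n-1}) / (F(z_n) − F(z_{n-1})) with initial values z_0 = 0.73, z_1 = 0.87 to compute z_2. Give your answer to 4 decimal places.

F(0.73) = -0.070804, F(0.87) = 0.024122
z_2 = 0.870000 − 0.024122·(0.870000 − 0.730000) / (0.024122 − (-0.070804)) = 0.870000 − (0.003377)/(0.094926) = 0.834424

0.8344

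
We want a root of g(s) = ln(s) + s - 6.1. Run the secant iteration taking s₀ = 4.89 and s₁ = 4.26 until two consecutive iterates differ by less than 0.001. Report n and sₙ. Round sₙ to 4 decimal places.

n = 4, sₙ = 4.5786

g(4.89) = 0.377192, g(4.26) = -0.390731
s₂ = 4.260000 − (-0.390731)·(-0.630000)/(-0.767923) = 4.580553;  |Δ| = 0.320553
g(4.580553) = 0.002373
s₃ = 4.580553 − 0.002373·(0.320553)/(0.393104) = 4.578618;  |Δ| = 0.001935
g(4.578618) = 0.000015
s₄ = 4.578618 − 0.000015·(-0.001935)/(-0.002358) = 4.578606;  |Δ| = 0.000013
|s₄ − s₃| = 0.000013 < 0.001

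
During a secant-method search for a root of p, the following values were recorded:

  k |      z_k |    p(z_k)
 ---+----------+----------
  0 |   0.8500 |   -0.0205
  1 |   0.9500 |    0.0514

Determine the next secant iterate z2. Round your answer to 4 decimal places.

0.8785

z2 = 0.9500 − 0.0514·(0.9500 − 0.8500) / (0.0514 − (-0.0205))
   = 0.9500 − (0.005140)/(0.071900) = 0.878512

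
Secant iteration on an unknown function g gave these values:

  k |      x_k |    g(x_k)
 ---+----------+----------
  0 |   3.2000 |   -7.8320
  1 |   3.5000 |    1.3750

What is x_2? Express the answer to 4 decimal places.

3.4552

x_2 = 3.5000 − 1.3750·(3.5000 − 3.2000) / (1.3750 − (-7.8320))
   = 3.5000 − (0.412500)/(9.207000) = 3.455197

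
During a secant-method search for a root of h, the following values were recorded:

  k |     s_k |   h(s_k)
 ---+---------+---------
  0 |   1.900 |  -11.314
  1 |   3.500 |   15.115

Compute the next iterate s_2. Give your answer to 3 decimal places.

s_2 = 3.500 − 15.115·(3.500 − 1.900) / (15.115 − (-11.314))
   = 3.500 − (24.18400)/(26.42900) = 2.58494

2.585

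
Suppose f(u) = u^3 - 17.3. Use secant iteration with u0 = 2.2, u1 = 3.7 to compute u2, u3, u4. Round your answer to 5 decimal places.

f(2.2) = -6.6520000, f(3.7) = 33.3530000
u2 = 3.7000000 − 33.3530000·(3.7000000 − 2.2000000) / (33.3530000 − (-6.6520000)) = 3.7000000 − (50.0295000)/(40.0050000) = 2.4494188
f(2.4494188) = -2.6043381
u3 = 2.4494188 − (-2.6043381)·(2.4494188 − 3.7000000) / (-2.6043381 − 33.3530000) = 2.4494188 − (3.2569362)/(-35.9573381) = 2.5399966
f(2.5399966) = -0.9130016
u4 = 2.5399966 − (-0.9130016)·(2.5399966 − 2.4494188) / (-0.9130016 − (-2.6043381)) = 2.5399966 − (-0.0826977)/(1.6913365) = 2.5888915

2.44942, 2.54000, 2.58889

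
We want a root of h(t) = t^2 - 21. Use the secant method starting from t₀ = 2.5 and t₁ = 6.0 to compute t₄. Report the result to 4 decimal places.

4.5845

h(2.5) = -14.750000, h(6.0) = 15.000000
t₂ = 6.000000 − 15.000000·(6.000000 − 2.500000) / (15.000000 − (-14.750000)) = 6.000000 − (52.500000)/(29.750000) = 4.235294
h(4.235294) = -3.062284
t₃ = 4.235294 − (-3.062284)·(4.235294 − 6.000000) / (-3.062284 − 15.000000) = 4.235294 − (5.404030)/(-18.062284) = 4.534483
h(4.534483) = -0.438466
t₄ = 4.534483 − (-0.438466)·(4.534483 − 4.235294) / (-0.438466 − (-3.062284)) = 4.534483 − (-0.131184)/(2.623818) = 4.584480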